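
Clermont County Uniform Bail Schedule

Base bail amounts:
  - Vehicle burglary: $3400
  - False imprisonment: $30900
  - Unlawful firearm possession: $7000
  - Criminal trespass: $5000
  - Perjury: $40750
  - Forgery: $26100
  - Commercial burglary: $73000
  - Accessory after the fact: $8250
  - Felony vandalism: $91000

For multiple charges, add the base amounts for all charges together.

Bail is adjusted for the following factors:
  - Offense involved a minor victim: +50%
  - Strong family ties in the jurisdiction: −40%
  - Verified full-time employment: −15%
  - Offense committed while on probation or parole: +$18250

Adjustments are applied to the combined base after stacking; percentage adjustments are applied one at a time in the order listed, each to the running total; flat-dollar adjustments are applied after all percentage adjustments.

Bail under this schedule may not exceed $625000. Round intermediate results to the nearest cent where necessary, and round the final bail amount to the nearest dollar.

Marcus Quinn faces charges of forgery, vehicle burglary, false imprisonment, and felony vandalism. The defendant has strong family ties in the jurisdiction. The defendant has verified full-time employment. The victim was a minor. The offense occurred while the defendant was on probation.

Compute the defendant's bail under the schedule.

$134071

Base amounts from the schedule: forgery $26100; vehicle burglary $3400; false imprisonment $30900; felony vandalism $91000.
Stacking rule: sum of all bases. $26100 + $3400 + $30900 + $91000 = $151400.
Offense involved a minor victim (+50%): $151400 × 1.5 = $227100.
Strong family ties in the jurisdiction (−40%): $227100 × 0.6 = $136260.
Verified full-time employment (−15%): $136260 × 0.85 = $115821.
Offense committed while on probation or parole (+$18250 flat): $115821 + $18250 = $134071.
$134071 is within the $625000 maximum.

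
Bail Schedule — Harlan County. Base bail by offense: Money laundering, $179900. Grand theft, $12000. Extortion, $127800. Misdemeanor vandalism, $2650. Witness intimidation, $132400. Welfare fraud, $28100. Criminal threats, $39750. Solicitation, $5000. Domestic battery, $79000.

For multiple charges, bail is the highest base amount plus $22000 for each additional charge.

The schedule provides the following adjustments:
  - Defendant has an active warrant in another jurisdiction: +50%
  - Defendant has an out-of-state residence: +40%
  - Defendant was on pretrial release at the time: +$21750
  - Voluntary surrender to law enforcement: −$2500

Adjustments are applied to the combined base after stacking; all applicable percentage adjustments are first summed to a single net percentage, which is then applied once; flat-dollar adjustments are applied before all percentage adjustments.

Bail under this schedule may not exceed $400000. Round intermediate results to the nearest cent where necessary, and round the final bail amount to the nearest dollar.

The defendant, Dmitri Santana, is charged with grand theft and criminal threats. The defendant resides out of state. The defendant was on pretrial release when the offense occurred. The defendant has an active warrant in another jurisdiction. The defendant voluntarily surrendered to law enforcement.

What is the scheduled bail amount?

Base amounts from the schedule: grand theft $12000; criminal threats $39750.
Stacking rule: highest base plus $22000 per additional charge. Highest is criminal threats at $39750; 1 additional charge → +$22000. Combined base = $61750.
Defendant was on pretrial release at the time (+$21750 flat): $61750 + $21750 = $83500.
Voluntary surrender to law enforcement (−$2500 flat): $83500 − $2500 = $81000.
Net percentage adjustment: +50% +40% = +90%. $81000 × 1.9 = $153900.
$153900 is within the $400000 maximum.

$153900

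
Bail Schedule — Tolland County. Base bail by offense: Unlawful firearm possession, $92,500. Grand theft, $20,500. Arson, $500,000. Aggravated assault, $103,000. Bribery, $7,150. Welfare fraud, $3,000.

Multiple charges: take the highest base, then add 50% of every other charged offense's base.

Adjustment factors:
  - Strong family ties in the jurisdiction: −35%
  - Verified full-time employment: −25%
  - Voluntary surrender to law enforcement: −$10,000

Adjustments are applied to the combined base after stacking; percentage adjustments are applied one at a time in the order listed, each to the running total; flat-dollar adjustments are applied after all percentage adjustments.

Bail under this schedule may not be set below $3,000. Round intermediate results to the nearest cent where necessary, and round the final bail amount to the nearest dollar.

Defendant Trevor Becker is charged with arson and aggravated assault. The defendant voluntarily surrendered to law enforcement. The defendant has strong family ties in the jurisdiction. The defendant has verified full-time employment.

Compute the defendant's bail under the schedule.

$258,856

Base amounts from the schedule: arson $500,000; aggravated assault $103,000.
Stacking rule: highest base plus 50% of each additional charge. Highest is arson at $500,000. Additional: $103,000 × 50% = $51,500. Combined base = $500,000 + $51,500 = $551,500.
Strong family ties in the jurisdiction (−35%): $551,500 × 0.65 = $358,475.
Verified full-time employment (−25%): $358,475 × 0.75 = $268,856.25.
Voluntary surrender to law enforcement (−$10,000 flat): $268,856.25 − $10,000 = $258,856.25.
$258,856.25 is at or above the $3,000 minimum.
Rounded to the nearest dollar: $258,856.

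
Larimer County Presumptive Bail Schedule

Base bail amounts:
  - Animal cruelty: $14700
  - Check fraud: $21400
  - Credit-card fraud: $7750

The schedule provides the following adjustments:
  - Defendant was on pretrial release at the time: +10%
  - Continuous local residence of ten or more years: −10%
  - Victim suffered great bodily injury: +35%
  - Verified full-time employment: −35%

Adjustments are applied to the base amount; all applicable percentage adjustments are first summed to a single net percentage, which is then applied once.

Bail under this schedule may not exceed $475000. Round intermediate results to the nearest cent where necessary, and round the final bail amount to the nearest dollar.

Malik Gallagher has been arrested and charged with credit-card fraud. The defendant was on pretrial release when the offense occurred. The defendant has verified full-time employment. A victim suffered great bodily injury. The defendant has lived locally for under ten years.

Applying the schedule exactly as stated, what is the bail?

$8525

Base amounts from the schedule: credit-card fraud $7750.
Single charge. Combined base = $7750.
Net percentage adjustment: +10% +35% −35% = +10%. $7750 × 1.1 = $8525.
$8525 is within the $475000 maximum.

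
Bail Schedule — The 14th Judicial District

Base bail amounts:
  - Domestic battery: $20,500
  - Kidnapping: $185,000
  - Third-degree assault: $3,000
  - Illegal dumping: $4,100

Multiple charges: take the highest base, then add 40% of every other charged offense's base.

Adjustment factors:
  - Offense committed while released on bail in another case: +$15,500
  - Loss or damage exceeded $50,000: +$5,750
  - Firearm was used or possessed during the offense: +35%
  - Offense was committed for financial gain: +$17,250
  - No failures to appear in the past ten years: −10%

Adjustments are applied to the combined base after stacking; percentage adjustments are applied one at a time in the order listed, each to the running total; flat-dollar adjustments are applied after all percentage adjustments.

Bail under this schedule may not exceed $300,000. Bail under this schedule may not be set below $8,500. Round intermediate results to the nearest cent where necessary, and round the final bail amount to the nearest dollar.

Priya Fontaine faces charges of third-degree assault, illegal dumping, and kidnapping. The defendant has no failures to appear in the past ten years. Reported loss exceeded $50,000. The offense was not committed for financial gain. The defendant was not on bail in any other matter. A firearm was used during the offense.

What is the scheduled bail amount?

Base amounts from the schedule: third-degree assault $3,000; illegal dumping $4,100; kidnapping $185,000.
Stacking rule: highest base plus 40% of each additional charge. Highest is kidnapping at $185,000. Additional: $3,000 × 40% = $1,200; $4,100 × 40% = $1,640. Combined base = $185,000 + $2,840 = $187,840.
Firearm was used or possessed during the offense (+35%): $187,840 × 1.35 = $253,584.
No failures to appear in the past ten years (−10%): $253,584 × 0.9 = $228,225.60.
Loss or damage exceeded $50,000 (+$5,750 flat): $228,225.60 + $5,750 = $233,975.60.
$233,975.60 is within the $300,000 maximum.
$233,975.60 is at or above the $8,500 minimum.
Rounded to the nearest dollar: $233,976.

$233,976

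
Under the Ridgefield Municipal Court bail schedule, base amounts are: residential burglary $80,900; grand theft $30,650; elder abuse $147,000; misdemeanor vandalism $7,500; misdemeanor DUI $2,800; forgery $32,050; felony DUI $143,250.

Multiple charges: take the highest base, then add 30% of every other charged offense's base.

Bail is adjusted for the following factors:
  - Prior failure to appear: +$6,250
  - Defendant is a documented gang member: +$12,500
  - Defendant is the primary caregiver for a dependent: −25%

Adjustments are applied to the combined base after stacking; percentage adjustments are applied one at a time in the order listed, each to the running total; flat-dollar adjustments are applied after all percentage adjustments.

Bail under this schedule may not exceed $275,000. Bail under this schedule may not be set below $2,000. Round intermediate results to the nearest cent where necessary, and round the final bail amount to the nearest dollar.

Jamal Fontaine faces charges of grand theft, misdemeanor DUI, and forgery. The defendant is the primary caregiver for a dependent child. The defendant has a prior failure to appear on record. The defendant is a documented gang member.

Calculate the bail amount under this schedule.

Base amounts from the schedule: grand theft $30,650; misdemeanor DUI $2,800; forgery $32,050.
Stacking rule: highest base plus 30% of each additional charge. Highest is forgery at $32,050. Additional: $30,650 × 30% = $9,195; $2,800 × 30% = $840. Combined base = $32,050 + $10,035 = $42,085.
Defendant is the primary caregiver for a dependent (−25%): $42,085 × 0.75 = $31,563.75.
Prior failure to appear (+$6,250 flat): $31,563.75 + $6,250 = $37,813.75.
Defendant is a documented gang member (+$12,500 flat): $37,813.75 + $12,500 = $50,313.75.
$50,313.75 is within the $275,000 maximum.
$50,313.75 is at or above the $2,000 minimum.
Rounded to the nearest dollar: $50,314.

$50,314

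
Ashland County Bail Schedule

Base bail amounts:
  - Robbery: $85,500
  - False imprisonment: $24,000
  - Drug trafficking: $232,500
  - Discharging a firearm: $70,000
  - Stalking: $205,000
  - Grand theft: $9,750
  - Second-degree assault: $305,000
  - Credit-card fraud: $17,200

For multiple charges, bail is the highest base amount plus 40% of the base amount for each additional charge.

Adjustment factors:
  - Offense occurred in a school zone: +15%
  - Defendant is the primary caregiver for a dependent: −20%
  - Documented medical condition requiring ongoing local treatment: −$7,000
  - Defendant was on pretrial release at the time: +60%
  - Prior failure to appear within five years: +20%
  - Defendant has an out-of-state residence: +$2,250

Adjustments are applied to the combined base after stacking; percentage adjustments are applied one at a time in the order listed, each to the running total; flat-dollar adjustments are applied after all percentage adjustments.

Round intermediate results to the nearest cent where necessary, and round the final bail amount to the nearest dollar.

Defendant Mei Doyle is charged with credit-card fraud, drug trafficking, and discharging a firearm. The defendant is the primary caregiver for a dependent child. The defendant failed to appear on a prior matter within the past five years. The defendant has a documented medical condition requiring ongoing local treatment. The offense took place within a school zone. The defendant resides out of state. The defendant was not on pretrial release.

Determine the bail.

Base amounts from the schedule: credit-card fraud $17,200; drug trafficking $232,500; discharging a firearm $70,000.
Stacking rule: highest base plus 40% of each additional charge. Highest is drug trafficking at $232,500. Additional: $17,200 × 40% = $6,880; $70,000 × 40% = $28,000. Combined base = $232,500 + $34,880 = $267,380.
Offense occurred in a school zone (+15%): $267,380 × 1.15 = $307,487.
Defendant is the primary caregiver for a dependent (−20%): $307,487 × 0.8 = $245,989.60.
Prior failure to appear within five years (+20%): $245,989.60 × 1.2 = $295,187.52.
Documented medical condition requiring ongoing local treatment (−$7,000 flat): $295,187.52 − $7,000 = $288,187.52.
Defendant has an out-of-state residence (+$2,250 flat): $288,187.52 + $2,250 = $290,437.52.
Rounded to the nearest dollar: $290,438.

$290,438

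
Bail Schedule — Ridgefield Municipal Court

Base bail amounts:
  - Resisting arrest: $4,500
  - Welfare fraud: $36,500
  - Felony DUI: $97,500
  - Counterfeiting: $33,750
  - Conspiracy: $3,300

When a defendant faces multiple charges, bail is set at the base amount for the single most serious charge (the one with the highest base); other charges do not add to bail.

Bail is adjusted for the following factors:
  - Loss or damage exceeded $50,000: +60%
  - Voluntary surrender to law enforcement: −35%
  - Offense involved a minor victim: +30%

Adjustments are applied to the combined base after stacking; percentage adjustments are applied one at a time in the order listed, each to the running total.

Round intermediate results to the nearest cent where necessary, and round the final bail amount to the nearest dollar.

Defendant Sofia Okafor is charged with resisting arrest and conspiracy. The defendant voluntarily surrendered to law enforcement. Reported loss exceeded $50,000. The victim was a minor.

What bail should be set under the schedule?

$6,084

Base amounts from the schedule: resisting arrest $4,500; conspiracy $3,300.
Stacking rule: use the highest base only. Highest is resisting arrest at $4,500. Combined base = $4,500.
Loss or damage exceeded $50,000 (+60%): $4,500 × 1.6 = $7,200.
Voluntary surrender to law enforcement (−35%): $7,200 × 0.65 = $4,680.
Offense involved a minor victim (+30%): $4,680 × 1.3 = $6,084.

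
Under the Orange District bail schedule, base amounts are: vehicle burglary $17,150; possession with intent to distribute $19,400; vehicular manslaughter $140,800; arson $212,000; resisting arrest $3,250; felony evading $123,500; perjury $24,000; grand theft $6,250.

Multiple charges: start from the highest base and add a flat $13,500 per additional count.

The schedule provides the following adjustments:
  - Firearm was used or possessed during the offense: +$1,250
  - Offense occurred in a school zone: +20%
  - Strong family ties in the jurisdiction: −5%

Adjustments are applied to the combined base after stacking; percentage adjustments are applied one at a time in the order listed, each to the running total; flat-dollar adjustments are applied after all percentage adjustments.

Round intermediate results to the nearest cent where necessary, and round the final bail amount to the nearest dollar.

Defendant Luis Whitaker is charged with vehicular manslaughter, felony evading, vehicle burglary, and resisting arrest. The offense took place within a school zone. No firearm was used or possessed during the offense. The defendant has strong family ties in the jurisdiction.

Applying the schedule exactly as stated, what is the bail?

Base amounts from the schedule: vehicular manslaughter $140,800; felony evading $123,500; vehicle burglary $17,150; resisting arrest $3,250.
Stacking rule: highest base plus $13,500 per additional charge. Highest is vehicular manslaughter at $140,800; 3 additional charges → +$40,500. Combined base = $181,300.
Offense occurred in a school zone (+20%): $181,300 × 1.2 = $217,560.
Strong family ties in the jurisdiction (−5%): $217,560 × 0.95 = $206,682.

$206,682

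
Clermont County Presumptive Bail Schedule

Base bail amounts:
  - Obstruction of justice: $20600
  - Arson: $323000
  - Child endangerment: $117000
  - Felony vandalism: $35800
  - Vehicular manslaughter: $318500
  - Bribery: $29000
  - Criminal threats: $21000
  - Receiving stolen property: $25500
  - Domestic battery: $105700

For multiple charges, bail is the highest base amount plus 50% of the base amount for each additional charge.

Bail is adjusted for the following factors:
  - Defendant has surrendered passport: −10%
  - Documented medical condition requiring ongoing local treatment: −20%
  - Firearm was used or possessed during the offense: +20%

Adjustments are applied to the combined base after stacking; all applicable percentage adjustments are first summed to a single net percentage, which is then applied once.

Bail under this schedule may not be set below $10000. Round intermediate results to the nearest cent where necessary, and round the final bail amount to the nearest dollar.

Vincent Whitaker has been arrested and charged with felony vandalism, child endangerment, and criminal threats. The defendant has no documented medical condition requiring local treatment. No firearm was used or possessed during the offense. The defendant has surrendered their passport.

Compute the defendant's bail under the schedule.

$130860

Base amounts from the schedule: felony vandalism $35800; child endangerment $117000; criminal threats $21000.
Stacking rule: highest base plus 50% of each additional charge. Highest is child endangerment at $117000. Additional: $35800 × 50% = $17900; $21000 × 50% = $10500. Combined base = $117000 + $28400 = $145400.
Defendant has surrendered passport (−10%): $145400 × 0.9 = $130860.
$130860 is at or above the $10000 minimum.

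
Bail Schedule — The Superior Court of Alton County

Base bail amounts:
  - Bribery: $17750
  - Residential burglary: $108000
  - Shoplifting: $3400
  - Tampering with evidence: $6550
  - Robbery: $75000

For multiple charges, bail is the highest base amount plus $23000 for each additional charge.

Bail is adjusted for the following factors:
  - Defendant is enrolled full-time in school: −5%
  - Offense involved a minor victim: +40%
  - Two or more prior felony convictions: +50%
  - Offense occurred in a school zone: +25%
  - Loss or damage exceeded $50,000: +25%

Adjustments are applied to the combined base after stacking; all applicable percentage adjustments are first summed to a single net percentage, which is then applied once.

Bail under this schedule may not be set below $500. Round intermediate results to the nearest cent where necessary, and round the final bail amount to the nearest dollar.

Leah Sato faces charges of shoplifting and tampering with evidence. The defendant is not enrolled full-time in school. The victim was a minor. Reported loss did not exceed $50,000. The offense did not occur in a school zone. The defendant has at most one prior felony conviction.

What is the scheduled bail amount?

Base amounts from the schedule: shoplifting $3400; tampering with evidence $6550.
Stacking rule: highest base plus $23000 per additional charge. Highest is tampering with evidence at $6550; 1 additional charge → +$23000. Combined base = $29550.
Offense involved a minor victim (+40%): $29550 × 1.4 = $41370.
$41370 is at or above the $500 minimum.

$41370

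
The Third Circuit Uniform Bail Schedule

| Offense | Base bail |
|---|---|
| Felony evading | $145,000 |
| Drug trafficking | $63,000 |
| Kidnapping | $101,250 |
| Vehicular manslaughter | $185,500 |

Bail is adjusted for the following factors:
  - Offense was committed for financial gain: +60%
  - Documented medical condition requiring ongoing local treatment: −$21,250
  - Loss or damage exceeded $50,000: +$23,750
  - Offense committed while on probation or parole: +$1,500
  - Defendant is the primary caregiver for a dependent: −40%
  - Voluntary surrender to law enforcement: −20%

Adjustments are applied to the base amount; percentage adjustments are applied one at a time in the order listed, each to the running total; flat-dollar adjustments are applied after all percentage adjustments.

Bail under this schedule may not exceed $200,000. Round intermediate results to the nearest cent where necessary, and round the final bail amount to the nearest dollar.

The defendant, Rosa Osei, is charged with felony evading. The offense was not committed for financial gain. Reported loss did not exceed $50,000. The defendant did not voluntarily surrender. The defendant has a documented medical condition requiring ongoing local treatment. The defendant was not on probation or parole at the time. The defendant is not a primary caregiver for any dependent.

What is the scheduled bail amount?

$123,750

Base amounts from the schedule: felony evading $145,000.
Single charge. Combined base = $145,000.
Documented medical condition requiring ongoing local treatment (−$21,250 flat): $145,000 − $21,250 = $123,750.
$123,750 is within the $200,000 maximum.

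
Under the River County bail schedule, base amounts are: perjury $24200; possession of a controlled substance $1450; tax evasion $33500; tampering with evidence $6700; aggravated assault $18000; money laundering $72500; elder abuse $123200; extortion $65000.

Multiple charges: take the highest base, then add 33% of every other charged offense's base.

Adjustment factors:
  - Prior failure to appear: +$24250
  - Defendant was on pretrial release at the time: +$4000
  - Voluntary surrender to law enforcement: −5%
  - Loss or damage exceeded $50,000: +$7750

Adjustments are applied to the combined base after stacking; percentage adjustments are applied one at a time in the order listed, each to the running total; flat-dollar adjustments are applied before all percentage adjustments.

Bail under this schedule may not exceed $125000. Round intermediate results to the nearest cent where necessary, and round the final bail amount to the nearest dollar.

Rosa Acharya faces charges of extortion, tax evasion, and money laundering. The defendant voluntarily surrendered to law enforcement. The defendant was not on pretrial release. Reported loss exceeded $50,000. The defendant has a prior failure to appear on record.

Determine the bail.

$125000

Base amounts from the schedule: extortion $65000; tax evasion $33500; money laundering $72500.
Stacking rule: highest base plus 33% of each additional charge. Highest is money laundering at $72500. Additional: $65000 × 33% = $21450; $33500 × 33% = $11055. Combined base = $72500 + $32505 = $105005.
Prior failure to appear (+$24250 flat): $105005 + $24250 = $129255.
Loss or damage exceeded $50,000 (+$7750 flat): $129255 + $7750 = $137005.
Voluntary surrender to law enforcement (−5%): $137005 × 0.95 = $130154.75.
Result $130154.75 exceeds the maximum of $125000; bail is capped at $125000.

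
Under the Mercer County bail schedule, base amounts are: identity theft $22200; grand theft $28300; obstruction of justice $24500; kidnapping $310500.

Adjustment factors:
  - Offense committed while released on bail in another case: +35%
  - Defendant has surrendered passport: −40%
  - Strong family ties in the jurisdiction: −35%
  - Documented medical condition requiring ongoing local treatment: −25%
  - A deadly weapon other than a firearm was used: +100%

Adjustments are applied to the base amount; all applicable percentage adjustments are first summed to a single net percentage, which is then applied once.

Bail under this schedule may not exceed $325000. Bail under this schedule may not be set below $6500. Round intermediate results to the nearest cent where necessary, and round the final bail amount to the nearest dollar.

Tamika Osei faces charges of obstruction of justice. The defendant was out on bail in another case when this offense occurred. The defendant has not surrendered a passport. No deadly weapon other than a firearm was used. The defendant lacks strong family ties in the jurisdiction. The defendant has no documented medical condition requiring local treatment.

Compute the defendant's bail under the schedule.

$33075

Base amounts from the schedule: obstruction of justice $24500.
Single charge. Combined base = $24500.
Offense committed while released on bail in another case (+35%): $24500 × 1.35 = $33075.
$33075 is within the $325000 maximum.
$33075 is at or above the $6500 minimum.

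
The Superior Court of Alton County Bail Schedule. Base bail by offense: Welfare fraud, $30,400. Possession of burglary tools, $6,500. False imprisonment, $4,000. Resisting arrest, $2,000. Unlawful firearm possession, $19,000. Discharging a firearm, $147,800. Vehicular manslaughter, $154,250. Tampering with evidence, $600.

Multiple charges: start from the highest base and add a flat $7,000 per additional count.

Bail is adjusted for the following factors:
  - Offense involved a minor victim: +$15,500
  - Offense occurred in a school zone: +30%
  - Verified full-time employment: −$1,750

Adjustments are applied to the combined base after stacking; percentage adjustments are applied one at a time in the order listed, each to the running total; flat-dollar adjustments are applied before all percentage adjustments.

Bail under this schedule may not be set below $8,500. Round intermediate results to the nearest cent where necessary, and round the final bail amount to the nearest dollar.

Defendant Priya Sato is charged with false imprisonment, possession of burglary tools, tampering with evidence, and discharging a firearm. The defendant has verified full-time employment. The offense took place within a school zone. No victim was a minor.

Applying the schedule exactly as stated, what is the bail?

Base amounts from the schedule: false imprisonment $4,000; possession of burglary tools $6,500; tampering with evidence $600; discharging a firearm $147,800.
Stacking rule: highest base plus $7,000 per additional charge. Highest is discharging a firearm at $147,800; 3 additional charges → +$21,000. Combined base = $168,800.
Verified full-time employment (−$1,750 flat): $168,800 − $1,750 = $167,050.
Offense occurred in a school zone (+30%): $167,050 × 1.3 = $217,165.
$217,165 is at or above the $8,500 minimum.

$217,165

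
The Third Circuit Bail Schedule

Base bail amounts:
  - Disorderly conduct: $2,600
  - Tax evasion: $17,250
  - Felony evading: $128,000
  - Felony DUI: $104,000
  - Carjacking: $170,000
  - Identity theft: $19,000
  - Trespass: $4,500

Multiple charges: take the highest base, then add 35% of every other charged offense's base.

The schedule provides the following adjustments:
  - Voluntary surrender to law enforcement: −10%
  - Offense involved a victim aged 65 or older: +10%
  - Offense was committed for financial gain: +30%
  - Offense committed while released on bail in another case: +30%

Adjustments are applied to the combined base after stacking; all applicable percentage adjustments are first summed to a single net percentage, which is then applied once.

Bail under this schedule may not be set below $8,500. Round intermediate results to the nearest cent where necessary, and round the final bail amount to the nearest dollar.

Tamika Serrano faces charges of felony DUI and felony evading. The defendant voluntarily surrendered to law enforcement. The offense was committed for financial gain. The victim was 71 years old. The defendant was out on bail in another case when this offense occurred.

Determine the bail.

Base amounts from the schedule: felony DUI $104,000; felony evading $128,000.
Stacking rule: highest base plus 35% of each additional charge. Highest is felony evading at $128,000. Additional: $104,000 × 35% = $36,400. Combined base = $128,000 + $36,400 = $164,400.
Net percentage adjustment: −10% +10% +30% +30% = +60%. $164,400 × 1.6 = $263,040.
$263,040 is at or above the $8,500 minimum.

$263,040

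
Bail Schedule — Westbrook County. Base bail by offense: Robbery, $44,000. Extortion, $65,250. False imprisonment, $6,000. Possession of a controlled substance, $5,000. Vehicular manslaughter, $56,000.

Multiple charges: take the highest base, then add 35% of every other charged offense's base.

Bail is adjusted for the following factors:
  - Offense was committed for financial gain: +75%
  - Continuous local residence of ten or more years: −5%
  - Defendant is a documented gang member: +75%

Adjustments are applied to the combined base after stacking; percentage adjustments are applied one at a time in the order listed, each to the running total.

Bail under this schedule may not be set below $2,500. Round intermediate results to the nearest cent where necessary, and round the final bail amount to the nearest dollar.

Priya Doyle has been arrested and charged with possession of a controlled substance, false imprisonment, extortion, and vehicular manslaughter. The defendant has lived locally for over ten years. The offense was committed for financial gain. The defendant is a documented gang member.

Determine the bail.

$258,062

Base amounts from the schedule: possession of a controlled substance $5,000; false imprisonment $6,000; extortion $65,250; vehicular manslaughter $56,000.
Stacking rule: highest base plus 35% of each additional charge. Highest is extortion at $65,250. Additional: $5,000 × 35% = $1,750; $6,000 × 35% = $2,100; $56,000 × 35% = $19,600. Combined base = $65,250 + $23,450 = $88,700.
Offense was committed for financial gain (+75%): $88,700 × 1.75 = $155,225.
Continuous local residence of ten or more years (−5%): $155,225 × 0.95 = $147,463.75.
Defendant is a documented gang member (+75%): $147,463.75 × 1.75 = $258,061.56.
$258,061.56 is at or above the $2,500 minimum.
Rounded to the nearest dollar: $258,062.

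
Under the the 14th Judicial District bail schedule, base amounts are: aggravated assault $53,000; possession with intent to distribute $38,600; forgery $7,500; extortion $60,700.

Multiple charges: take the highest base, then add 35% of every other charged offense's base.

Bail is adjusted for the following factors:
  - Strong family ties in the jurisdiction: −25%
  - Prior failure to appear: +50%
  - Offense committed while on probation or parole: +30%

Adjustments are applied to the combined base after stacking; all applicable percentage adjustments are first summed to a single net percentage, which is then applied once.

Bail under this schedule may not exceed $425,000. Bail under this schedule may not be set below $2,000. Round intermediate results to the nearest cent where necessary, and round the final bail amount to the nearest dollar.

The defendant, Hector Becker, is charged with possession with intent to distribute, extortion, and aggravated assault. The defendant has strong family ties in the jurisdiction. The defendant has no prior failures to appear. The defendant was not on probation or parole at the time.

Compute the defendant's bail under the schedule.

Base amounts from the schedule: possession with intent to distribute $38,600; extortion $60,700; aggravated assault $53,000.
Stacking rule: highest base plus 35% of each additional charge. Highest is extortion at $60,700. Additional: $38,600 × 35% = $13,510; $53,000 × 35% = $18,550. Combined base = $60,700 + $32,060 = $92,760.
Strong family ties in the jurisdiction (−25%): $92,760 × 0.75 = $69,570.
$69,570 is within the $425,000 maximum.
$69,570 is at or above the $2,000 minimum.

$69,570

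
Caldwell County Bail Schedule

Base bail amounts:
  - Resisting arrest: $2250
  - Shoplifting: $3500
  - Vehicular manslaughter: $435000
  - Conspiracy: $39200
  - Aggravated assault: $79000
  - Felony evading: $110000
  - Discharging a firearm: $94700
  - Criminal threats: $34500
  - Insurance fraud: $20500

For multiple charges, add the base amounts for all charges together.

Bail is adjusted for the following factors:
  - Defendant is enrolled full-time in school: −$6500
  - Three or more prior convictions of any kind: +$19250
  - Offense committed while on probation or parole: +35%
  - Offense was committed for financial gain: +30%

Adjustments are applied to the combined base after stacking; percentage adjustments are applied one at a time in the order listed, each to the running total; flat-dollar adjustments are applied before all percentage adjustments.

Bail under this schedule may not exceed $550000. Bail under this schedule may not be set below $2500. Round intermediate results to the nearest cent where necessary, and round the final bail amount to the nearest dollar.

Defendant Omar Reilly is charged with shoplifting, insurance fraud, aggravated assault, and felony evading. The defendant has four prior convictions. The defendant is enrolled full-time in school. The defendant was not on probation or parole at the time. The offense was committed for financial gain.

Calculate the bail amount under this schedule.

$293475

Base amounts from the schedule: shoplifting $3500; insurance fraud $20500; aggravated assault $79000; felony evading $110000.
Stacking rule: sum of all bases. $3500 + $20500 + $79000 + $110000 = $213000.
Defendant is enrolled full-time in school (−$6500 flat): $213000 − $6500 = $206500.
Three or more prior convictions of any kind (+$19250 flat): $206500 + $19250 = $225750.
Offense was committed for financial gain (+30%): $225750 × 1.3 = $293475.
$293475 is within the $550000 maximum.
$293475 is at or above the $2500 minimum.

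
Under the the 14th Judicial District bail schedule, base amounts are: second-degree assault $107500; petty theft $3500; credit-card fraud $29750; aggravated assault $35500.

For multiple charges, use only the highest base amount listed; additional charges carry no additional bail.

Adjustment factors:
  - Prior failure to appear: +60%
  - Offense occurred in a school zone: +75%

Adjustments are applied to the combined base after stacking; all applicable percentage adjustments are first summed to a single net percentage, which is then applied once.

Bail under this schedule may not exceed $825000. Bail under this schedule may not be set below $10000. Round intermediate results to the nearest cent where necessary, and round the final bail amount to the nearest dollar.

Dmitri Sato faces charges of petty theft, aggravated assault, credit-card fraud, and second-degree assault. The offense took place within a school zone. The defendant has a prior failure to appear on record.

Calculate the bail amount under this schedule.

$252625

Base amounts from the schedule: petty theft $3500; aggravated assault $35500; credit-card fraud $29750; second-degree assault $107500.
Stacking rule: use the highest base only. Highest is second-degree assault at $107500. Combined base = $107500.
Net percentage adjustment: +60% +75% = +135%. $107500 × 2.35 = $252625.
$252625 is within the $825000 maximum.
$252625 is at or above the $10000 minimum.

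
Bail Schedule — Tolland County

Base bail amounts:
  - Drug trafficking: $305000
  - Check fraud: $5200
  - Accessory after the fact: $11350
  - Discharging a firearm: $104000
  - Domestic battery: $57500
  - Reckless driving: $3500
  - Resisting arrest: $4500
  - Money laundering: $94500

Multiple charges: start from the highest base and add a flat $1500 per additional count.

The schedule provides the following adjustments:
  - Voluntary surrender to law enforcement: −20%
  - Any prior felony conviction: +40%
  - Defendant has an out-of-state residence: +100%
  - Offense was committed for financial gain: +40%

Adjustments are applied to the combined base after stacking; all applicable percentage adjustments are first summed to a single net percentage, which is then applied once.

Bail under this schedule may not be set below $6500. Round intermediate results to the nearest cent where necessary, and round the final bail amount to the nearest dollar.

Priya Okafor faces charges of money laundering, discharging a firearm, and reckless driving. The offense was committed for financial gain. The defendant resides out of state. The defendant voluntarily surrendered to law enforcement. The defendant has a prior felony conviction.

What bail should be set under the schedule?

Base amounts from the schedule: money laundering $94500; discharging a firearm $104000; reckless driving $3500.
Stacking rule: highest base plus $1500 per additional charge. Highest is discharging a firearm at $104000; 2 additional charges → +$3000. Combined base = $107000.
Net percentage adjustment: −20% +40% +100% +40% = +160%. $107000 × 2.6 = $278200.
$278200 is at or above the $6500 minimum.

$278200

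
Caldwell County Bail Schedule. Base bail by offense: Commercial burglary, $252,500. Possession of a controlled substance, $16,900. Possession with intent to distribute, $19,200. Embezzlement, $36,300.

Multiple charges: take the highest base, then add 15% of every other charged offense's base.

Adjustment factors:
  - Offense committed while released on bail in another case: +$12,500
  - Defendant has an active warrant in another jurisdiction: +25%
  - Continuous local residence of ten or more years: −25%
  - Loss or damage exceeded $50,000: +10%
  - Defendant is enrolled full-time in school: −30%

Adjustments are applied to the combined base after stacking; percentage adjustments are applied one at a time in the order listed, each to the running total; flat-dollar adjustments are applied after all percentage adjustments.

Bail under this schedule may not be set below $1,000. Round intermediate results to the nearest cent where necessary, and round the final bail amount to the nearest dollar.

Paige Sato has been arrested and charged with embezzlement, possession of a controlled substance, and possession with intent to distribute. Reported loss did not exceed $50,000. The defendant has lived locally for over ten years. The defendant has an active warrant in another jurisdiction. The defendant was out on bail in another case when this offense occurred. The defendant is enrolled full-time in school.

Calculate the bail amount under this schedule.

$39,875

Base amounts from the schedule: embezzlement $36,300; possession of a controlled substance $16,900; possession with intent to distribute $19,200.
Stacking rule: highest base plus 15% of each additional charge. Highest is embezzlement at $36,300. Additional: $16,900 × 15% = $2,535; $19,200 × 15% = $2,880. Combined base = $36,300 + $5,415 = $41,715.
Defendant has an active warrant in another jurisdiction (+25%): $41,715 × 1.25 = $52,143.75.
Continuous local residence of ten or more years (−25%): $52,143.75 × 0.75 = $39,107.81.
Defendant is enrolled full-time in school (−30%): $39,107.81 × 0.7 = $27,375.47.
Offense committed while released on bail in another case (+$12,500 flat): $27,375.47 + $12,500 = $39,875.47.
$39,875.47 is at or above the $1,000 minimum.
Rounded to the nearest dollar: $39,875.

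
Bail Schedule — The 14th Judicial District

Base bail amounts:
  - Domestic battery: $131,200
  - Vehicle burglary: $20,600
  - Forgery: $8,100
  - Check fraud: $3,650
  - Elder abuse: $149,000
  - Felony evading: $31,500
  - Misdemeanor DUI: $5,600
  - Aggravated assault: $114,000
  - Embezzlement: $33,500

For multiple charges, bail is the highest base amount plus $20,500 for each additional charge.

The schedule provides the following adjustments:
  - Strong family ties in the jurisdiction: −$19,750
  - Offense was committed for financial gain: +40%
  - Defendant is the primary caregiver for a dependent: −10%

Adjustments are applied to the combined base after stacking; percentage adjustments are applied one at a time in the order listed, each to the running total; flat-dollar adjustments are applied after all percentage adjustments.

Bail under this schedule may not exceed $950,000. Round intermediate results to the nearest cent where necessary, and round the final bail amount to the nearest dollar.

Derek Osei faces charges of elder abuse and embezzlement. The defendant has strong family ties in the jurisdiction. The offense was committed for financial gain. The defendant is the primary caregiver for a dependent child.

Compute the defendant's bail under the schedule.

$193,820

Base amounts from the schedule: elder abuse $149,000; embezzlement $33,500.
Stacking rule: highest base plus $20,500 per additional charge. Highest is elder abuse at $149,000; 1 additional charge → +$20,500. Combined base = $169,500.
Offense was committed for financial gain (+40%): $169,500 × 1.4 = $237,300.
Defendant is the primary caregiver for a dependent (−10%): $237,300 × 0.9 = $213,570.
Strong family ties in the jurisdiction (−$19,750 flat): $213,570 − $19,750 = $193,820.
$193,820 is within the $950,000 maximum.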